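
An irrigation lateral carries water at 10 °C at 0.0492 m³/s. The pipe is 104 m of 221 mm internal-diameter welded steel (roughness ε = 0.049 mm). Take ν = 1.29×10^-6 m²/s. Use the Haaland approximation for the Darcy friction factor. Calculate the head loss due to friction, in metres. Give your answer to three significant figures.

h_f ≈ 0.663 m

V = 4Q/(πD²) = 4·0.0492/(π·0.221²) = 1.283 m/s
Re = VD/ν = 1.283·0.221/1.29×10^-6 = 2.20×10^5 → turbulent
ε/D = 0.049/221 = 2.22×10^-4
Haaland: f = 0.01682
h_f = f(L/D)V²/(2g) = 0.01682·(104/0.221)·1.283²/(2·9.81) = 0.6635 m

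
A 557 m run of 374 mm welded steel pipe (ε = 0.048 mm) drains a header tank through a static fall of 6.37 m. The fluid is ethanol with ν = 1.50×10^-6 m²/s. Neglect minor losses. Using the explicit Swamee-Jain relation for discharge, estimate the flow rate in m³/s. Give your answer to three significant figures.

Swamee-Jain (Type II): Q = -0.965·√(gD⁵h_f/L)·ln[ε/(3.7D) + √(3.17ν²L/(gD³h_f))]
√(gD⁵h_f/L) = √(9.81·0.374⁵·6.37/557) = 0.02865
ε/(3.7D) = 3.47×10^-5; √(3.17ν²L/(gD³h_f)) = 3.49×10^-5
Q = -0.965·0.02865·ln(6.955×10^-5) = 0.2647 m³/s
Check: V = 2.41 m/s, Re = 6.01×10^5, f = 0.01452, h_f = 6.40 m ≈ 6.37 m ✓

Q ≈ 0.265 m³/s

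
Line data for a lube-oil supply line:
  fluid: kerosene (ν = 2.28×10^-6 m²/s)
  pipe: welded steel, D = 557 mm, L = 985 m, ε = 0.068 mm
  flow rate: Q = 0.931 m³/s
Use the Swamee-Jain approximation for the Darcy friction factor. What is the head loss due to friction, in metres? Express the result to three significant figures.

V = 4Q/(πD²) = 4·0.931/(π·0.557²) = 3.821 m/s
Re = VD/ν = 3.821·0.557/2.28×10^-6 = 9.33×10^5 → turbulent
ε/D = 0.068/557 = 1.22×10^-4
Swamee-Jain: f = 0.01389
h_f = f(L/D)V²/(2g) = 0.01389·(985/0.557)·3.821²/(2·9.81) = 18.28 m

h_f ≈ 18.3 m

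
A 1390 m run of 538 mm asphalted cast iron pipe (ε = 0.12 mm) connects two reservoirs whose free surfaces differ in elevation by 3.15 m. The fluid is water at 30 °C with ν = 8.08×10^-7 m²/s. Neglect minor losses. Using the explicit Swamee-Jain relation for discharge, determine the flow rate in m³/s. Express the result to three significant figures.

Swamee-Jain (Type II): Q = -0.965·√(gD⁵h_f/L)·ln[ε/(3.7D) + √(3.17ν²L/(gD³h_f))]
√(gD⁵h_f/L) = √(9.81·0.538⁵·3.15/1390) = 0.03165
ε/(3.7D) = 6.03×10^-5; √(3.17ν²L/(gD³h_f)) = 2.45×10^-5
Q = -0.965·0.03165·ln(8.473×10^-5) = 0.2864 m³/s
Check: V = 1.26 m/s, Re = 8.39×10^5, f = 0.01516, h_f = 3.17 m ≈ 3.15 m ✓

Q ≈ 0.286 m³/s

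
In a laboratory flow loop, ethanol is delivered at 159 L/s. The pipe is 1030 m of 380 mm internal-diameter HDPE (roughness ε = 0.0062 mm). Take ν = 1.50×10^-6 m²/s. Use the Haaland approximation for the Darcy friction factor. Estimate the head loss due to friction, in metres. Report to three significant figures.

V = 4Q/(πD²) = 4·0.159/(π·0.380²) = 1.402 m/s
Re = VD/ν = 1.402·0.380/1.50×10^-6 = 3.55×10^5 → turbulent
ε/D = 0.0062/380 = 1.63×10^-5
Haaland: f = 0.01405
h_f = f(L/D)V²/(2g) = 0.01405·(1030/0.380)·1.402²/(2·9.81) = 3.815 m

h_f ≈ 3.82 m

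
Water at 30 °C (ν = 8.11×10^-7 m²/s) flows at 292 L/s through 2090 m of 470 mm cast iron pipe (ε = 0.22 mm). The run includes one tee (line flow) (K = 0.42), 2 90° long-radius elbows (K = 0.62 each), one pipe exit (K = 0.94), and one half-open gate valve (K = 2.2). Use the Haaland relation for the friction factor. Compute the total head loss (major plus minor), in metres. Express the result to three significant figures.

H_L ≈ 11.6 m

V = 4Q/(πD²) = 1.683 m/s; V²/2g = 0.1444 m
Re = 9.75×10^5, ε/D = 4.68×10^-4 → f = 0.01696 (Haaland)
Major: h_f = f(L/D)·V²/2g = 0.01696·4447·0.1444 = 10.89 m
Minor: ΣK = 4.80; h_m = ΣK·V²/2g = 0.6930 m
Total H_L = 10.89 + 0.6930 = 11.58 m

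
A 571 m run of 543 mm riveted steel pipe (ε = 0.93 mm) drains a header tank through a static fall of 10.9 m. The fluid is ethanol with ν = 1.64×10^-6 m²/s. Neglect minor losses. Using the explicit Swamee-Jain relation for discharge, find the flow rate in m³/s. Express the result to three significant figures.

Q ≈ 0.693 m³/s

Swamee-Jain (Type II): Q = -0.965·√(gD⁵h_f/L)·ln[ε/(3.7D) + √(3.17ν²L/(gD³h_f))]
√(gD⁵h_f/L) = √(9.81·0.543⁵·10.9/571) = 0.09402
ε/(3.7D) = 4.63×10^-4; √(3.17ν²L/(gD³h_f)) = 1.69×10^-5
Q = -0.965·0.09402·ln(4.798×10^-4) = 0.6934 m³/s
Check: V = 2.99 m/s, Re = 9.91×10^5, f = 0.02277, h_f = 10.9 m ≈ 10.9 m ✓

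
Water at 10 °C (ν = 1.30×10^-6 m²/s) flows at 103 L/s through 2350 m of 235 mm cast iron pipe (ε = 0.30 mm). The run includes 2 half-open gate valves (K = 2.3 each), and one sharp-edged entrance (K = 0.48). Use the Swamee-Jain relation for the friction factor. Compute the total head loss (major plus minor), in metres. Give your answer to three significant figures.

V = 4Q/(πD²) = 2.375 m/s; V²/2g = 0.2874 m
Re = 4.29×10^5, ε/D = 0.00128 → f = 0.02157 (Swamee-Jain)
Major: h_f = f(L/D)·V²/2g = 0.02157·10000·0.2874 = 61.99 m
Minor: ΣK = 5.08; h_m = ΣK·V²/2g = 1.460 m
Total H_L = 61.99 + 1.460 = 63.45 m

H_L ≈ 63.5 m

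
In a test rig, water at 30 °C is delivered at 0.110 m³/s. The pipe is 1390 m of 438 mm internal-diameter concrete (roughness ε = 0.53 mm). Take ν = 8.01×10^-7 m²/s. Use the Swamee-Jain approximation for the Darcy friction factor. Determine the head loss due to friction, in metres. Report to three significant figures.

V = 4Q/(πD²) = 4·0.110/(π·0.438²) = 0.7301 m/s
Re = VD/ν = 0.7301·0.438/8.01×10^-7 = 3.99×10^5 → turbulent
ε/D = 0.53/438 = 0.00121
Swamee-Jain: f = 0.02136
h_f = f(L/D)V²/(2g) = 0.02136·(1390/0.438)·0.7301²/(2·9.81) = 1.841 m

h_f ≈ 1.84 m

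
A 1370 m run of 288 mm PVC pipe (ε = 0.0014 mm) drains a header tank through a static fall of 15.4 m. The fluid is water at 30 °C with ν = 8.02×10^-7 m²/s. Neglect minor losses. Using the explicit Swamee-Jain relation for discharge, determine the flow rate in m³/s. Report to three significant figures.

Q ≈ 0.149 m³/s

Swamee-Jain (Type II): Q = -0.965·√(gD⁵h_f/L)·ln[ε/(3.7D) + √(3.17ν²L/(gD³h_f))]
√(gD⁵h_f/L) = √(9.81·0.288⁵·15.4/1370) = 0.01478
ε/(3.7D) = 1.31×10^-6; √(3.17ν²L/(gD³h_f)) = 2.78×10^-5
Q = -0.965·0.01478·ln(2.914×10^-5) = 0.1490 m³/s
Check: V = 2.29 m/s, Re = 8.21×10^5, f = 0.01211, h_f = 15.4 m ≈ 15.4 m ✓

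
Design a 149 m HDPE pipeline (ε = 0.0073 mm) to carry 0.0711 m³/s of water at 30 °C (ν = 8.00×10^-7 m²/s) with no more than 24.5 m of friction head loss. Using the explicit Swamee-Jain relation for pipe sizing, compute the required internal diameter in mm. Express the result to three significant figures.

Swamee-Jain (Type III): D = 0.66·[ε^1.25·(LQ²/(gh_f))^4.75 + ν·Q^9.4·(L/(gh_f))^5.2]^0.04
LQ²/(gh_f) = 0.003134; L/(gh_f) = 0.6199
Term 1 = ε^1.25·(…)^4.75 = 4.85×10^-19; Term 2 = ν·Q^9.4·(…)^5.2 = 1.07×10^-18
D = 0.66·(4.85×10^-19 + 1.07×10^-18)^0.04 = 0.1280 m = 128 mm
Check: V = 5.52 m/s, Re = 8.84×10^5, f = 0.01299, h_f = 23.5 m ≈ 24.5 m ✓

D ≈ 128 mm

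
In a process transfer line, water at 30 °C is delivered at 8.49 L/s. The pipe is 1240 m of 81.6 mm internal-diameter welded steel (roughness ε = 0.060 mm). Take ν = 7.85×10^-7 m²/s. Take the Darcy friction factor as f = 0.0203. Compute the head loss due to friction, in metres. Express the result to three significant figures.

V = 4Q/(πD²) = 4·0.00849/(π·0.0816²) = 1.623 m/s
h_f = f(L/D)V²/(2g) = 0.02030·(1240/0.0816)·1.623²/(2·9.81) = 41.44 m

h_f ≈ 41.4 m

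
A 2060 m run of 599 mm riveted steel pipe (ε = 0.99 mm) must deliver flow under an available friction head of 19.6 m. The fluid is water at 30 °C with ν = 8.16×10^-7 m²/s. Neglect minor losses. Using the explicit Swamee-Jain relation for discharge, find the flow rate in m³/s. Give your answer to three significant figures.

Swamee-Jain (Type II): Q = -0.965·√(gD⁵h_f/L)·ln[ε/(3.7D) + √(3.17ν²L/(gD³h_f))]
√(gD⁵h_f/L) = √(9.81·0.599⁵·19.6/2060) = 0.08484
ε/(3.7D) = 4.47×10^-4; √(3.17ν²L/(gD³h_f)) = 1.03×10^-5
Q = -0.965·0.08484·ln(4.569×10^-4) = 0.6297 m³/s
Check: V = 2.23 m/s, Re = 1.64×10^6, f = 0.02246, h_f = 19.7 m ≈ 19.6 m ✓

Q ≈ 0.630 m³/s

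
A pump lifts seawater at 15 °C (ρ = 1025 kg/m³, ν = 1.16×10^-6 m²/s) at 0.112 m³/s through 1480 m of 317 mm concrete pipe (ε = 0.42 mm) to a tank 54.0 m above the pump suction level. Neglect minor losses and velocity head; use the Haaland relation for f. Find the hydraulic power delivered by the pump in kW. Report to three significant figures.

P_hyd ≈ 72.5 kW

V = 4Q/(πD²) = 1.419 m/s; Re = 3.88×10^5; ε/D = 0.00132; f = 0.02164
h_f = f(L/D)V²/2g = 10.37 m
Total head H = z + h_f = 54.0 + 10.37 = 64.37 m
P_hyd = ρgQH = 1025·9.81·0.112·64.37 = 72.49 kW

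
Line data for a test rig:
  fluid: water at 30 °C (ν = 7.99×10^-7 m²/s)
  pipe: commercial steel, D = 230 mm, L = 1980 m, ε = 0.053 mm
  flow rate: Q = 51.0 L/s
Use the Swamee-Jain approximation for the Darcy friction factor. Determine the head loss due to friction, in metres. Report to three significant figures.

V = 4Q/(πD²) = 4·0.0510/(π·0.230²) = 1.228 m/s
Re = VD/ν = 1.228·0.230/7.99×10^-7 = 3.53×10^5 → turbulent
ε/D = 0.053/230 = 2.30×10^-4
Swamee-Jain: f = 0.01628
h_f = f(L/D)V²/(2g) = 0.01628·(1980/0.230)·1.228²/(2·9.81) = 10.76 m

h_f ≈ 10.8 m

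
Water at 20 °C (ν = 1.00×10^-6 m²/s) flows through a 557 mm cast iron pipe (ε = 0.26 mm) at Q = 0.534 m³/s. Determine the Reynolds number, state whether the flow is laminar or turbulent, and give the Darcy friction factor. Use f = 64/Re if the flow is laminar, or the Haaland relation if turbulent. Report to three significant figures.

V = 4Q/(πD²) = 2.191 m/s
Re = VD/ν = 2.191·0.557/1.00×10^-6 = 1.22×10^6
Re > 4000 → turbulent; ε/D = 4.67×10^-4
Haaland: f = 0.01686

Re ≈ 1.22×10^6; turbulent; f ≈ 0.0169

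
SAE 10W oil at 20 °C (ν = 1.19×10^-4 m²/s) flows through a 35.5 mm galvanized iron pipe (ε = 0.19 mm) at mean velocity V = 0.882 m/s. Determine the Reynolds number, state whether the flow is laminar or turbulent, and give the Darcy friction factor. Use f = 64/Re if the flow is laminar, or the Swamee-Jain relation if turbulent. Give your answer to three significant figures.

Re = VD/ν = 0.8820·0.0355/1.19×10^-4 = 263
Re < 2300 → laminar → f = 64/Re = 0.2432

Re ≈ 263; laminar; f = 64/Re ≈ 0.243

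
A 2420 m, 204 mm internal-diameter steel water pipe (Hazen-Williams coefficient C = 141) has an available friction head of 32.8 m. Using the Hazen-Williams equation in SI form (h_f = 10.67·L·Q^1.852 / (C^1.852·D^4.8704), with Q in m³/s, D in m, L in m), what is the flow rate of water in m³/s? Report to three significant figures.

Rearranging: Q = [h_f·C^1.852·D^4.8704 / (10.67·L)]^(1/1.852)
Q = [32.8·141^1.852·0.204^4.8704 / (10.67·2420)]^0.540 = 0.05887 m³/s

Q ≈ 0.0589 m³/s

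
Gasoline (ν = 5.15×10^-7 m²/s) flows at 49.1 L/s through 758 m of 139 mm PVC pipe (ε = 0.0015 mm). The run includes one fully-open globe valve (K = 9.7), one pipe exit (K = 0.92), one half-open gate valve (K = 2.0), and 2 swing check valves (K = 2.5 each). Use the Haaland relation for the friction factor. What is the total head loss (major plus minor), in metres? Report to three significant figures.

V = 4Q/(πD²) = 3.236 m/s; V²/2g = 0.5336 m
Re = 8.73×10^5, ε/D = 1.08×10^-5 → f = 0.01203 (Haaland)
Major: h_f = f(L/D)·V²/2g = 0.01203·5453·0.5336 = 35.01 m
Minor: ΣK = 17.6; h_m = ΣK·V²/2g = 9.402 m
Total H_L = 35.01 + 9.402 = 44.42 m

H_L ≈ 44.4 m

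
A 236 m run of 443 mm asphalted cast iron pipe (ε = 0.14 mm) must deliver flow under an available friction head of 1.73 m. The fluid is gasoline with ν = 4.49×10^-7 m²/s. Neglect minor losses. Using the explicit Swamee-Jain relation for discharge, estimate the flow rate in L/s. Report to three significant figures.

Q ≈ 313 L/s

Swamee-Jain (Type II): Q = -0.965·√(gD⁵h_f/L)·ln[ε/(3.7D) + √(3.17ν²L/(gD³h_f))]
√(gD⁵h_f/L) = √(9.81·0.443⁵·1.73/236) = 0.03503
ε/(3.7D) = 8.54×10^-5; √(3.17ν²L/(gD³h_f)) = 1.01×10^-5
Q = -0.965·0.03503·ln(9.552×10^-5) = 0.3129 m³/s
Check: V = 2.03 m/s, Re = 2.00×10^6, f = 0.01554, h_f = 1.74 m ≈ 1.73 m ✓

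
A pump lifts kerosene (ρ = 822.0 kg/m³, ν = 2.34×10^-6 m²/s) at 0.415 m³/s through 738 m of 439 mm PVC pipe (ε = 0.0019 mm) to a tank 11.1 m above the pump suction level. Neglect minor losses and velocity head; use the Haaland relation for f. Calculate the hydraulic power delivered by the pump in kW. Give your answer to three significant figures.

P_hyd ≈ 65.3 kW

V = 4Q/(πD²) = 2.742 m/s; Re = 5.14×10^5; ε/D = 4.33×10^-6; f = 0.01305
h_f = f(L/D)V²/2g = 8.402 m
Total head H = z + h_f = 11.1 + 8.402 = 19.50 m
P_hyd = ρgQH = 822.0·9.81·0.415·19.50 = 65.26 kW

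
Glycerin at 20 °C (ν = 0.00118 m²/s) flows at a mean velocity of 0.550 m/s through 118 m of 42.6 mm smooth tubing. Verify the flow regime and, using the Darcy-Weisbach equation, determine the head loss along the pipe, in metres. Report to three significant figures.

h_f ≈ 138 m

Re = VD/ν = 0.550·0.04260/0.00118 = 19.9 → laminar (Re < 2300)
f = 64/Re = 3.223
h_f = f(L/D)V²/(2g) = 3.223·(118/0.04260)·0.550²/(2·9.81) = 137.7 m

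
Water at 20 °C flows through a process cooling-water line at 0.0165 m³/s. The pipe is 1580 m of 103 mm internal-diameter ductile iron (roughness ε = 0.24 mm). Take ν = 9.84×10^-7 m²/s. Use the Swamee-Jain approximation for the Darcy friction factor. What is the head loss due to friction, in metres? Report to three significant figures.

V = 4Q/(πD²) = 4·0.0165/(π·0.103²) = 1.980 m/s
Re = VD/ν = 1.980·0.103/9.84×10^-7 = 2.07×10^5 → turbulent
ε/D = 0.24/103 = 0.00233
Swamee-Jain: f = 0.02535
h_f = f(L/D)V²/(2g) = 0.02535·(1580/0.103)·1.980²/(2·9.81) = 77.72 m

h_f ≈ 77.7 m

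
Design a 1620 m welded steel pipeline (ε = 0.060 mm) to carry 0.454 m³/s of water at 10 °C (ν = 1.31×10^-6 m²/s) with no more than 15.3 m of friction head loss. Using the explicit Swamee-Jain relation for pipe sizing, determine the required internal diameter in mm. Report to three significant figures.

Swamee-Jain (Type III): D = 0.66·[ε^1.25·(LQ²/(gh_f))^4.75 + ν·Q^9.4·(L/(gh_f))^5.2]^0.04
LQ²/(gh_f) = 2.225; L/(gh_f) = 10.79
Term 1 = ε^1.25·(…)^4.75 = 2.36×10^-4; Term 2 = ν·Q^9.4·(…)^5.2 = 1.85×10^-4
D = 0.66·(2.36×10^-4 + 1.85×10^-4)^0.04 = 0.4836 m = 484 mm
Check: V = 2.47 m/s, Re = 9.12×10^5, f = 0.01395, h_f = 14.5 m ≈ 15.3 m ✓

D ≈ 484 mm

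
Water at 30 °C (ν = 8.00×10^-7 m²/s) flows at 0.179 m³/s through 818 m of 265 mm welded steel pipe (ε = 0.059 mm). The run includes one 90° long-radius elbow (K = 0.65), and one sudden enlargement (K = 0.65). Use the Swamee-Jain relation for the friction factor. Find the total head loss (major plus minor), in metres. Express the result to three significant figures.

H_L ≈ 25.5 m

V = 4Q/(πD²) = 3.245 m/s; V²/2g = 0.5368 m
Re = 1.08×10^6, ε/D = 2.23×10^-4 → f = 0.01496 (Swamee-Jain)
Major: h_f = f(L/D)·V²/2g = 0.01496·3087·0.5368 = 24.78 m
Minor: ΣK = 1.30; h_m = ΣK·V²/2g = 0.6979 m
Total H_L = 24.78 + 0.6979 = 25.48 m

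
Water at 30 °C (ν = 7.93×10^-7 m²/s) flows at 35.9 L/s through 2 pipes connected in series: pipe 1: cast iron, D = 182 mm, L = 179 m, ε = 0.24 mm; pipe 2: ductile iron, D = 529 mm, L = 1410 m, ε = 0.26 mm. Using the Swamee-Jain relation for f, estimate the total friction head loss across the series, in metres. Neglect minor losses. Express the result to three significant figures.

H ≈ 2.17 m

Pipe 1: V = 1.380 m/s, Re = 3.17×10^5, ε/D = 0.00132, f = 0.02193, h_1 = f(L/D)V²/2g = 2.094 m
Pipe 2: V = 0.1633 m/s, Re = 1.09×10^5, ε/D = 4.91×10^-4, f = 0.02016, h_2 = f(L/D)V²/2g = 0.07306 m
Series → Q common, losses add: H = Σh = 2.167 m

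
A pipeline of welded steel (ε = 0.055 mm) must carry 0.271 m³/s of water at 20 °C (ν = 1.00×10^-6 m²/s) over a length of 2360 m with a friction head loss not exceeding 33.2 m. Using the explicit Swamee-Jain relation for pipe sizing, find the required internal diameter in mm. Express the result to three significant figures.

D ≈ 365 mm

Swamee-Jain (Type III): D = 0.66·[ε^1.25·(LQ²/(gh_f))^4.75 + ν·Q^9.4·(L/(gh_f))^5.2]^0.04
LQ²/(gh_f) = 0.5322; L/(gh_f) = 7.246
Term 1 = ε^1.25·(…)^4.75 = 2.37×10^-7; Term 2 = ν·Q^9.4·(…)^5.2 = 1.39×10^-7
D = 0.66·(2.37×10^-7 + 1.39×10^-7)^0.04 = 0.3652 m = 365 mm
Check: V = 2.59 m/s, Re = 9.45×10^5, f = 0.01425, h_f = 31.4 m ≈ 33.2 m ✓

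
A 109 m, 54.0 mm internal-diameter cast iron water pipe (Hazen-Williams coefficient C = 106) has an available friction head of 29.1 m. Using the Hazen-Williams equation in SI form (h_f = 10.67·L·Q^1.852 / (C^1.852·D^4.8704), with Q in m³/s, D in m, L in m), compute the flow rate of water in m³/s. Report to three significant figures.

Rearranging: Q = [h_f·C^1.852·D^4.8704 / (10.67·L)]^(1/1.852)
Q = [29.1·106^1.852·0.0540^4.8704 / (10.67·109)]^0.540 = 0.006713 m³/s

Q ≈ 0.00671 m³/s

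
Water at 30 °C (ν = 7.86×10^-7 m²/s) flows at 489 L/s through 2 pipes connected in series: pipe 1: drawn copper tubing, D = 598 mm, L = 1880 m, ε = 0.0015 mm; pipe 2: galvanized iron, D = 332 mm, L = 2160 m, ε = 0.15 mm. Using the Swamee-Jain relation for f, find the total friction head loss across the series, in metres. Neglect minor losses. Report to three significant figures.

H ≈ 181 m

Pipe 1: V = 1.741 m/s, Re = 1.32×10^6, ε/D = 2.51×10^-6, f = 0.01115, h_1 = f(L/D)V²/2g = 5.417 m
Pipe 2: V = 5.649 m/s, Re = 2.39×10^6, ε/D = 4.52×10^-4, f = 0.01663, h_2 = f(L/D)V²/2g = 175.9 m
Series → Q common, losses add: H = Σh = 181.3 m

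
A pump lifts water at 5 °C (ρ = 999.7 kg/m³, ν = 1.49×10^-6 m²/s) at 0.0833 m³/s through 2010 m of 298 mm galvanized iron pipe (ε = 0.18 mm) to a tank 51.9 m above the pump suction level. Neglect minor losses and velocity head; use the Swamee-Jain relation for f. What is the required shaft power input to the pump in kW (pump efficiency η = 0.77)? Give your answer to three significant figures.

P_shaft ≈ 65.1 kW

V = 4Q/(πD²) = 1.194 m/s; Re = 2.39×10^5; ε/D = 6.04×10^-4; f = 0.01920
h_f = f(L/D)V²/2g = 9.413 m
Total head H = z + h_f = 51.9 + 9.413 = 61.31 m
P_hyd = ρgQH = 999.7·9.81·0.0833·61.31 = 50.09 kW
P_shaft = P_hyd/η = 50.09/0.77 = 65.05 kW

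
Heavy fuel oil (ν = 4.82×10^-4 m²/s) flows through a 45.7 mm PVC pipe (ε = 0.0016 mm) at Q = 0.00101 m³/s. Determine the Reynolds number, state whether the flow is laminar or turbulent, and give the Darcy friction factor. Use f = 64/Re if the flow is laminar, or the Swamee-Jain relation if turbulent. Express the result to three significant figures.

V = 4Q/(πD²) = 0.6157 m/s
Re = VD/ν = 0.6157·0.0457/4.82×10^-4 = 58.4
Re < 2300 → laminar → f = 64/Re = 1.096

Re ≈ 58.4; laminar; f = 64/Re ≈ 1.10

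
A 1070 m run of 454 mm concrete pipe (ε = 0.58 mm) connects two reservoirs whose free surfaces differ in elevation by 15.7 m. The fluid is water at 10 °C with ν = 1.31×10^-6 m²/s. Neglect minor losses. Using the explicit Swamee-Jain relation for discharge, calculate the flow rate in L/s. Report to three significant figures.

Q ≈ 402 L/s

Swamee-Jain (Type II): Q = -0.965·√(gD⁵h_f/L)·ln[ε/(3.7D) + √(3.17ν²L/(gD³h_f))]
√(gD⁵h_f/L) = √(9.81·0.454⁵·15.7/1070) = 0.05269
ε/(3.7D) = 3.45×10^-4; √(3.17ν²L/(gD³h_f)) = 2.01×10^-5
Q = -0.965·0.05269·ln(3.654×10^-4) = 0.4024 m³/s
Check: V = 2.49 m/s, Re = 8.62×10^5, f = 0.02125, h_f = 15.8 m ≈ 15.7 m ✓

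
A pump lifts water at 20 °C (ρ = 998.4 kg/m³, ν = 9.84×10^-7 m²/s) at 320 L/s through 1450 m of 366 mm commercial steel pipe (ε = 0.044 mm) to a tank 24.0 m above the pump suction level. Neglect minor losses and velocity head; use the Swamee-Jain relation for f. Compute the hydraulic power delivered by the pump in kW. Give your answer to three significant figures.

V = 4Q/(πD²) = 3.042 m/s; Re = 1.13×10^6; ε/D = 1.20×10^-4; f = 0.01367
h_f = f(L/D)V²/2g = 25.54 m
Total head H = z + h_f = 24.0 + 25.54 = 49.54 m
P_hyd = ρgQH = 998.4·9.81·0.320·49.54 = 155.3 kW

P_hyd ≈ 155 kW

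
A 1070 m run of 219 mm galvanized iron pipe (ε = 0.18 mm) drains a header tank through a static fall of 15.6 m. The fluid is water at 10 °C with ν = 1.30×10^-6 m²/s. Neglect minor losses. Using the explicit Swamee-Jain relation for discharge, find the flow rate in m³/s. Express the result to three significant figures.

Q ≈ 0.0670 m³/s

Swamee-Jain (Type II): Q = -0.965·√(gD⁵h_f/L)·ln[ε/(3.7D) + √(3.17ν²L/(gD³h_f))]
√(gD⁵h_f/L) = √(9.81·0.219⁵·15.6/1070) = 0.008488
ε/(3.7D) = 2.22×10^-4; √(3.17ν²L/(gD³h_f)) = 5.97×10^-5
Q = -0.965·0.008488·ln(2.819×10^-4) = 0.06695 m³/s
Check: V = 1.78 m/s, Re = 2.99×10^5, f = 0.01997, h_f = 15.7 m ≈ 15.6 m ✓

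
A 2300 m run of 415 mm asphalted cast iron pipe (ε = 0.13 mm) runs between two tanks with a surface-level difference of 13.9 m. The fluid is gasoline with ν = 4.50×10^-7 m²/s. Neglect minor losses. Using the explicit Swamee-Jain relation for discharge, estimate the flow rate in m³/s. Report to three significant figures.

Q ≈ 0.241 m³/s

Swamee-Jain (Type II): Q = -0.965·√(gD⁵h_f/L)·ln[ε/(3.7D) + √(3.17ν²L/(gD³h_f))]
√(gD⁵h_f/L) = √(9.81·0.415⁵·13.9/2300) = 0.02701
ε/(3.7D) = 8.47×10^-5; √(3.17ν²L/(gD³h_f)) = 1.23×10^-5
Q = -0.965·0.02701·ln(9.697×10^-5) = 0.2409 m³/s
Check: V = 1.78 m/s, Re = 1.64×10^6, f = 0.01560, h_f = 14.0 m ≈ 13.9 m ✓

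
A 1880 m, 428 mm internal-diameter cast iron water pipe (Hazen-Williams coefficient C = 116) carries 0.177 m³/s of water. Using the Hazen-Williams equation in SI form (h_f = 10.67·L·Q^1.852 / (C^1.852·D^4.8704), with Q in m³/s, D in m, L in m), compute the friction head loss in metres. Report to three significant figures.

h_f ≈ 7.61 m

h_f = 10.67·1880·0.177^1.852 / (116^1.852·0.428^4.8704) = 7.607 m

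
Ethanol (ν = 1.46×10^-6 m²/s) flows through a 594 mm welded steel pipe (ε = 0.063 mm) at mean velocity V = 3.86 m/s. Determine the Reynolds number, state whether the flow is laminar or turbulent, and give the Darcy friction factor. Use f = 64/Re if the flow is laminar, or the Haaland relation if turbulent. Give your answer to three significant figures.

Re = VD/ν = 3.860·0.594/1.46×10^-6 = 1.57×10^6
Re > 4000 → turbulent; ε/D = 1.06×10^-4
Haaland: f = 0.01301

Re ≈ 1.57×10^6; turbulent; f ≈ 0.0130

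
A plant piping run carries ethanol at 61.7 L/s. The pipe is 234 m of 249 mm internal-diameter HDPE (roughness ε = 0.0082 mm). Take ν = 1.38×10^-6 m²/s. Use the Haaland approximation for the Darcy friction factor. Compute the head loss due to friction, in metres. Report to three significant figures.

h_f ≈ 1.18 m

V = 4Q/(πD²) = 4·0.0617/(π·0.249²) = 1.267 m/s
Re = VD/ν = 1.267·0.249/1.38×10^-6 = 2.29×10^5 → turbulent
ε/D = 0.0082/249 = 3.29×10^-5
Haaland: f = 0.01534
h_f = f(L/D)V²/(2g) = 0.01534·(234/0.249)·1.267²/(2·9.81) = 1.179 m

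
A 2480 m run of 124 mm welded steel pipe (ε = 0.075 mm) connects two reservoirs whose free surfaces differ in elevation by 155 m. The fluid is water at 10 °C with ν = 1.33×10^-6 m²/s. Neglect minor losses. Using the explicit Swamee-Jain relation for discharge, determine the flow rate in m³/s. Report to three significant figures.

Q ≈ 0.0342 m³/s

Swamee-Jain (Type II): Q = -0.965·√(gD⁵h_f/L)·ln[ε/(3.7D) + √(3.17ν²L/(gD³h_f))]
√(gD⁵h_f/L) = √(9.81·0.124⁵·155/2480) = 0.004240
ε/(3.7D) = 1.63×10^-4; √(3.17ν²L/(gD³h_f)) = 6.93×10^-5
Q = -0.965·0.004240·ln(2.327×10^-4) = 0.03423 m³/s
Check: V = 2.83 m/s, Re = 2.64×10^5, f = 0.01906, h_f = 156 m ≈ 155 m ✓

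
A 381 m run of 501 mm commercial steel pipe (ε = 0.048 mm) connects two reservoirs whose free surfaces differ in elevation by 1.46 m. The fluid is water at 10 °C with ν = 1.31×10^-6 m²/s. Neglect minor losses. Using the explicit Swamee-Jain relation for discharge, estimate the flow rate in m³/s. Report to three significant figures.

Q ≈ 0.323 m³/s

Swamee-Jain (Type II): Q = -0.965·√(gD⁵h_f/L)·ln[ε/(3.7D) + √(3.17ν²L/(gD³h_f))]
√(gD⁵h_f/L) = √(9.81·0.501⁵·1.46/381) = 0.03445
ε/(3.7D) = 2.59×10^-5; √(3.17ν²L/(gD³h_f)) = 3.39×10^-5
Q = -0.965·0.03445·ln(5.982×10^-5) = 0.3232 m³/s
Check: V = 1.64 m/s, Re = 6.27×10^5, f = 0.01406, h_f = 1.47 m ≈ 1.46 m ✓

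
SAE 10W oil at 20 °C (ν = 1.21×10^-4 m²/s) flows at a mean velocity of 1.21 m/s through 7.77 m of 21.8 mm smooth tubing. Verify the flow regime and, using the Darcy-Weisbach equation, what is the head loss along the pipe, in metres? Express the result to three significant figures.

Re = VD/ν = 1.21·0.02180/1.21×10^-4 = 218 → laminar (Re < 2300)
f = 64/Re = 0.2936
h_f = f(L/D)V²/(2g) = 0.2936·(7.77/0.02180)·1.21²/(2·9.81) = 7.808 m

h_f ≈ 7.81 m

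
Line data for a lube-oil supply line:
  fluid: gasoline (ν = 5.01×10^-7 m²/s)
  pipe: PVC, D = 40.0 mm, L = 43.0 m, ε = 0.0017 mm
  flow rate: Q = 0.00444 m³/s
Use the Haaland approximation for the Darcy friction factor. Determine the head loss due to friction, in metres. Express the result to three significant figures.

h_f ≈ 10.2 m

V = 4Q/(πD²) = 4·0.00444/(π·0.0400²) = 3.533 m/s
Re = VD/ν = 3.533·0.0400/5.01×10^-7 = 2.82×10^5 → turbulent
ε/D = 0.0017/40.0 = 4.25×10^-5
Haaland: f = 0.01486
h_f = f(L/D)V²/(2g) = 0.01486·(43.0/0.0400)·3.533²/(2·9.81) = 10.17 m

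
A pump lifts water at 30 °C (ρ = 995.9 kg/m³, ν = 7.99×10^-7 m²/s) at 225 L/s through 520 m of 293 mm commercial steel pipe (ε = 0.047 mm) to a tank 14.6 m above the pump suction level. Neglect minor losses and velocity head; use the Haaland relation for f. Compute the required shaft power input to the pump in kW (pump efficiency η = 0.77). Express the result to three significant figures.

P_shaft ≈ 81.9 kW

V = 4Q/(πD²) = 3.337 m/s; Re = 1.22×10^6; ε/D = 1.60×10^-4; f = 0.01398
h_f = f(L/D)V²/2g = 14.08 m
Total head H = z + h_f = 14.6 + 14.08 = 28.68 m
P_hyd = ρgQH = 995.9·9.81·0.225·28.68 = 63.04 kW
P_shaft = P_hyd/η = 63.04/0.77 = 81.87 kW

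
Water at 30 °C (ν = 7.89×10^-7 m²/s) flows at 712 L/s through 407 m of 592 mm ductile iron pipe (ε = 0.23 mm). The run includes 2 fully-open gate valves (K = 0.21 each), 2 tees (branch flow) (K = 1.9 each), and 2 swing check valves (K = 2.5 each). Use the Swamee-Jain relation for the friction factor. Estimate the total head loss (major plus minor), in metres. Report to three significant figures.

H_L ≈ 6.94 m

V = 4Q/(πD²) = 2.587 m/s; V²/2g = 0.3410 m
Re = 1.94×10^6, ε/D = 3.89×10^-4 → f = 0.01619 (Swamee-Jain)
Major: h_f = f(L/D)·V²/2g = 0.01619·687.5·0.3410 = 3.796 m
Minor: ΣK = 9.22; h_m = ΣK·V²/2g = 3.144 m
Total H_L = 3.796 + 3.144 = 6.940 m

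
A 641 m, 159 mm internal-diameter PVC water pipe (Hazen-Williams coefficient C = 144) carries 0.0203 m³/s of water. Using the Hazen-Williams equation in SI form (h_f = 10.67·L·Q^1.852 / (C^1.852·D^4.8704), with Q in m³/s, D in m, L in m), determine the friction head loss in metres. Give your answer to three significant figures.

h_f ≈ 3.92 m

h_f = 10.67·641·0.0203^1.852 / (144^1.852·0.159^4.8704) = 3.915 m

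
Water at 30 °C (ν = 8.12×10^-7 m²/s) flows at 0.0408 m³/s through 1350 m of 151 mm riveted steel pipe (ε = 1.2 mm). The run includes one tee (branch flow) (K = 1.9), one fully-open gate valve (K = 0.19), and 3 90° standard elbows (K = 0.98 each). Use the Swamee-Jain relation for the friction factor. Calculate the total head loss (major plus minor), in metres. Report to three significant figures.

H_L ≈ 85.0 m

V = 4Q/(πD²) = 2.278 m/s; V²/2g = 0.2646 m
Re = 4.24×10^5, ε/D = 0.00795 → f = 0.03538 (Swamee-Jain)
Major: h_f = f(L/D)·V²/2g = 0.03538·8940·0.2646 = 83.69 m
Minor: ΣK = 5.03; h_m = ΣK·V²/2g = 1.331 m
Total H_L = 83.69 + 1.331 = 85.02 m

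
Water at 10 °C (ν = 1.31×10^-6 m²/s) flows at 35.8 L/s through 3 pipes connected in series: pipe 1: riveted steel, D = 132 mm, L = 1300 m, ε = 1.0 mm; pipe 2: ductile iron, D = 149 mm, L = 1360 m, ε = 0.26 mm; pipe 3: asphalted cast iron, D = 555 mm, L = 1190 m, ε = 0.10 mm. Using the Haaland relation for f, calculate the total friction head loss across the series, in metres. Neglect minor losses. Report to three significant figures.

Pipe 1: V = 2.616 m/s, Re = 2.64×10^5, ε/D = 0.00758, f = 0.03490, h_1 = f(L/D)V²/2g = 119.9 m
Pipe 2: V = 2.053 m/s, Re = 2.34×10^5, ε/D = 0.00174, f = 0.02338, h_2 = f(L/D)V²/2g = 45.85 m
Pipe 3: V = 0.1480 m/s, Re = 6.27×10^4, ε/D = 1.80×10^-4, f = 0.02031, h_3 = f(L/D)V²/2g = 0.04860 m
Series → Q common, losses add: H = Σh = 165.8 m

H ≈ 166 m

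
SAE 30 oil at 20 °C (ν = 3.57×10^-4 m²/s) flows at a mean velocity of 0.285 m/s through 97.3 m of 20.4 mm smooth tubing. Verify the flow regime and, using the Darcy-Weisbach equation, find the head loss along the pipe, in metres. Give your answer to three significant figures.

Re = VD/ν = 0.285·0.02040/3.57×10^-4 = 16.3 → laminar (Re < 2300)
f = 64/Re = 3.930
h_f = f(L/D)V²/(2g) = 3.930·(97.3/0.02040)·0.285²/(2·9.81) = 77.60 m

h_f ≈ 77.6 m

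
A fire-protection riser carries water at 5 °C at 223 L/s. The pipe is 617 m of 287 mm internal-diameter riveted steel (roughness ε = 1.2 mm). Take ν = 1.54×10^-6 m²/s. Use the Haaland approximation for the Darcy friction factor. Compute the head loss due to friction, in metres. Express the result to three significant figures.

h_f ≈ 37.8 m

V = 4Q/(πD²) = 4·0.223/(π·0.287²) = 3.447 m/s
Re = VD/ν = 3.447·0.287/1.54×10^-6 = 6.42×10^5 → turbulent
ε/D = 1.2/287 = 0.00418
Haaland: f = 0.02900
h_f = f(L/D)V²/(2g) = 0.02900·(617/0.287)·3.447²/(2·9.81) = 37.76 m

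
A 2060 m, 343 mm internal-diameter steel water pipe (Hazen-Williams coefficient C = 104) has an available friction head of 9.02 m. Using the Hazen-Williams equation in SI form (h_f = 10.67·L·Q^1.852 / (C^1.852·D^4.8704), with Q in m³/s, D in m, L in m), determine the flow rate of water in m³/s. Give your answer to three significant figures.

Rearranging: Q = [h_f·C^1.852·D^4.8704 / (10.67·L)]^(1/1.852)
Q = [9.02·104^1.852·0.343^4.8704 / (10.67·2060)]^0.540 = 0.09251 m³/s

Q ≈ 0.0925 m³/s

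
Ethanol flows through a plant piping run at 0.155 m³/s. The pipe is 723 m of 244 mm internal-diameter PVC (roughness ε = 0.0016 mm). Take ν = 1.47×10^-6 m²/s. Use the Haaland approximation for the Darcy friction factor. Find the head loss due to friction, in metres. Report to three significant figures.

h_f ≈ 21.4 m

V = 4Q/(πD²) = 4·0.155/(π·0.244²) = 3.315 m/s
Re = VD/ν = 3.315·0.244/1.47×10^-6 = 5.50×10^5 → turbulent
ε/D = 0.0016/244 = 6.56×10^-6
Haaland: f = 0.01292
h_f = f(L/D)V²/(2g) = 0.01292·(723/0.244)·3.315²/(2·9.81) = 21.44 m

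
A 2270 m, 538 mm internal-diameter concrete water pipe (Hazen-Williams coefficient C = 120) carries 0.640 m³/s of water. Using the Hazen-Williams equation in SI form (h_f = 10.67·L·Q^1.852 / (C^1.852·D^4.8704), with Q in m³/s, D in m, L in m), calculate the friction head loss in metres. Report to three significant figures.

h_f ≈ 30.6 m

h_f = 10.67·2270·0.640^1.852 / (120^1.852·0.538^4.8704) = 30.60 m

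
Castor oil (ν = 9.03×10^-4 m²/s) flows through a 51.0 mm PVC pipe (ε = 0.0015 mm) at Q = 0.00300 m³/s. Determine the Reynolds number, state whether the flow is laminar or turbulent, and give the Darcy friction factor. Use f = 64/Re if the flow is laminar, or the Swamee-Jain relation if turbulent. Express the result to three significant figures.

V = 4Q/(πD²) = 1.469 m/s
Re = VD/ν = 1.469·0.0510/9.03×10^-4 = 82.9
Re < 2300 → laminar → f = 64/Re = 0.7716

Re ≈ 82.9; laminar; f = 64/Re ≈ 0.772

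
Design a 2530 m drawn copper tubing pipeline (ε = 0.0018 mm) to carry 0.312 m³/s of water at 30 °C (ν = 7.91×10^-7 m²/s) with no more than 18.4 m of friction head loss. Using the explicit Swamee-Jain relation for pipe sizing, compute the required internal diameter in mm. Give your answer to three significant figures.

D ≈ 421 mm

Swamee-Jain (Type III): D = 0.66·[ε^1.25·(LQ²/(gh_f))^4.75 + ν·Q^9.4·(L/(gh_f))^5.2]^0.04
LQ²/(gh_f) = 1.364; L/(gh_f) = 14.02
Term 1 = ε^1.25·(…)^4.75 = 2.88×10^-7; Term 2 = ν·Q^9.4·(…)^5.2 = 1.28×10^-5
D = 0.66·(2.88×10^-7 + 1.28×10^-5)^0.04 = 0.4209 m = 421 mm
Check: V = 2.24 m/s, Re = 1.19×10^6, f = 0.01139, h_f = 17.5 m ≈ 18.4 m ✓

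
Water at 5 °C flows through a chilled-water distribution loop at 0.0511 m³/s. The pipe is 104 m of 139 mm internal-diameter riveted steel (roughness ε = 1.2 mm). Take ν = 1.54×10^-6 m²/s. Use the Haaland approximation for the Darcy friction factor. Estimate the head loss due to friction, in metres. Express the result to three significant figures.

h_f ≈ 15.7 m

V = 4Q/(πD²) = 4·0.0511/(π·0.139²) = 3.367 m/s
Re = VD/ν = 3.367·0.139/1.54×10^-6 = 3.04×10^5 → turbulent
ε/D = 1.2/139 = 0.00863
Haaland: f = 0.03636
h_f = f(L/D)V²/(2g) = 0.03636·(104/0.139)·3.367²/(2·9.81) = 15.72 m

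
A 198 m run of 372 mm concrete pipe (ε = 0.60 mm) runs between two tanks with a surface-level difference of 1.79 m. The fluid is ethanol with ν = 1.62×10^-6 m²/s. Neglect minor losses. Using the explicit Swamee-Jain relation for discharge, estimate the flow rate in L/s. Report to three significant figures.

Swamee-Jain (Type II): Q = -0.965·√(gD⁵h_f/L)·ln[ε/(3.7D) + √(3.17ν²L/(gD³h_f))]
√(gD⁵h_f/L) = √(9.81·0.372⁵·1.79/198) = 0.02514
ε/(3.7D) = 4.36×10^-4; √(3.17ν²L/(gD³h_f)) = 4.27×10^-5
Q = -0.965·0.02514·ln(4.786×10^-4) = 0.1854 m³/s
Check: V = 1.71 m/s, Re = 3.92×10^5, f = 0.02281, h_f = 1.80 m ≈ 1.79 m ✓

Q ≈ 185 L/s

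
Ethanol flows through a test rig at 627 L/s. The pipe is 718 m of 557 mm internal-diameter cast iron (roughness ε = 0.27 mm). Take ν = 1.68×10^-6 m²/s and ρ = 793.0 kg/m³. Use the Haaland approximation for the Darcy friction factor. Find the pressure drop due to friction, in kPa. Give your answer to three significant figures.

Δp ≈ 58.0 kPa

V = 4Q/(πD²) = 4·0.627/(π·0.557²) = 2.573 m/s
Re = VD/ν = 2.573·0.557/1.68×10^-6 = 8.53×10^5 → turbulent
ε/D = 0.27/557 = 4.85×10^-4
Haaland: f = 0.01714
h_f = f(L/D)V²/(2g) = 0.01714·(718/0.557)·2.573²/(2·9.81) = 7.456 m
Δp = ρg·h_f = 793.0·9.81·7.456 = 58.00 kPa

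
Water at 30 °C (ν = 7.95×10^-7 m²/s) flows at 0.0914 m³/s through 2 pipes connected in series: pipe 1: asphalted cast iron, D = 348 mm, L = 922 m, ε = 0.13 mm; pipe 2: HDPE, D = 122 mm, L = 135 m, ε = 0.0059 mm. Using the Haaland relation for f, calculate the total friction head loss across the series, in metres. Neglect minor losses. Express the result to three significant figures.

H ≈ 44.3 m

Pipe 1: V = 0.9609 m/s, Re = 4.21×10^5, ε/D = 3.74×10^-4, f = 0.01689, h_1 = f(L/D)V²/2g = 2.106 m
Pipe 2: V = 7.819 m/s, Re = 1.20×10^6, ε/D = 4.84×10^-5, f = 0.01225, h_2 = f(L/D)V²/2g = 42.22 m
Series → Q common, losses add: H = Σh = 44.33 m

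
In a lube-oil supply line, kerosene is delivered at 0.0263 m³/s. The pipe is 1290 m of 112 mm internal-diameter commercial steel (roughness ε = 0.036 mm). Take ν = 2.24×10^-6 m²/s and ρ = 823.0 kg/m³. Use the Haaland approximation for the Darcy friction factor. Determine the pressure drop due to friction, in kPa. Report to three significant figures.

V = 4Q/(πD²) = 4·0.0263/(π·0.112²) = 2.669 m/s
Re = VD/ν = 2.669·0.112/2.24×10^-6 = 1.33×10^5 → turbulent
ε/D = 0.036/112 = 3.21×10^-4
Haaland: f = 0.01852
h_f = f(L/D)V²/(2g) = 0.01852·(1290/0.112)·2.669²/(2·9.81) = 77.48 m
Δp = ρg·h_f = 823.0·9.81·77.48 = 625.6 kPa

Δp ≈ 626 kPa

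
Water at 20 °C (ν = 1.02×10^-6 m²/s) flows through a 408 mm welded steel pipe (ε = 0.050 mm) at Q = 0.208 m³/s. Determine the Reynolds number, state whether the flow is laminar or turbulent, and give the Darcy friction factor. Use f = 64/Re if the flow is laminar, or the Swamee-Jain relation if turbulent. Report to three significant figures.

V = 4Q/(πD²) = 1.591 m/s
Re = VD/ν = 1.591·0.408/1.02×10^-6 = 6.36×10^5
Re > 4000 → turbulent; ε/D = 1.23×10^-4
Swamee-Jain: f = 0.01437

Re ≈ 6.36×10^5; turbulent; f ≈ 0.0144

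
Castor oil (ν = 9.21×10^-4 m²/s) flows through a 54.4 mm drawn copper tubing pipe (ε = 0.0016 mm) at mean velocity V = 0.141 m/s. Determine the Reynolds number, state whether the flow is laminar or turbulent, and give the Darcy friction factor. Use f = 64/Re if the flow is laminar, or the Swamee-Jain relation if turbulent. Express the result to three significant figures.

Re ≈ 8.33; laminar; f = 64/Re ≈ 7.68

Re = VD/ν = 0.1410·0.0544/9.21×10^-4 = 8.33
Re < 2300 → laminar → f = 64/Re = 7.685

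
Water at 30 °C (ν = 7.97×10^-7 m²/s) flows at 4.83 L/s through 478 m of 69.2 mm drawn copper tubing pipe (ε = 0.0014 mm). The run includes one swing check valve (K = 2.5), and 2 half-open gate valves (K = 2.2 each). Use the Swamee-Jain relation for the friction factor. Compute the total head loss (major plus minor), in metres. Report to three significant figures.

V = 4Q/(πD²) = 1.284 m/s; V²/2g = 0.08406 m
Re = 1.12×10^5, ε/D = 2.02×10^-5 → f = 0.01759 (Swamee-Jain)
Major: h_f = f(L/D)·V²/2g = 0.01759·6908·0.08406 = 10.22 m
Minor: ΣK = 6.90; h_m = ΣK·V²/2g = 0.5800 m
Total H_L = 10.22 + 0.5800 = 10.80 m

H_L ≈ 10.8 m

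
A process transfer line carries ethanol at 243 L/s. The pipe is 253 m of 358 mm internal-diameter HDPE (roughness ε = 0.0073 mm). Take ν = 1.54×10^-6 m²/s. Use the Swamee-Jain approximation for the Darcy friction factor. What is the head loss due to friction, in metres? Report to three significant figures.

V = 4Q/(πD²) = 4·0.243/(π·0.358²) = 2.414 m/s
Re = VD/ν = 2.414·0.358/1.54×10^-6 = 5.61×10^5 → turbulent
ε/D = 0.0073/358 = 2.04×10^-5
Swamee-Jain: f = 0.01317
h_f = f(L/D)V²/(2g) = 0.01317·(253/0.358)·2.414²/(2·9.81) = 2.764 m

h_f ≈ 2.76 m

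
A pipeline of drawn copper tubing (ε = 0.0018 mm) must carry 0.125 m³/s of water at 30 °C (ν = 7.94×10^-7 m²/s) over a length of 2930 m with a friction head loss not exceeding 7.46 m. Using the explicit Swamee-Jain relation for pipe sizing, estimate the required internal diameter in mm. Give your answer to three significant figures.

Swamee-Jain (Type III): D = 0.66·[ε^1.25·(LQ²/(gh_f))^4.75 + ν·Q^9.4·(L/(gh_f))^5.2]^0.04
LQ²/(gh_f) = 0.6256; L/(gh_f) = 40.04
Term 1 = ε^1.25·(…)^4.75 = 7.10×10^-9; Term 2 = ν·Q^9.4·(…)^5.2 = 5.54×10^-7
D = 0.66·(7.10×10^-9 + 5.54×10^-7)^0.04 = 0.3711 m = 371 mm
Check: V = 1.16 m/s, Re = 5.40×10^5, f = 0.01299, h_f = 6.98 m ≈ 7.46 m ✓

D ≈ 371 mm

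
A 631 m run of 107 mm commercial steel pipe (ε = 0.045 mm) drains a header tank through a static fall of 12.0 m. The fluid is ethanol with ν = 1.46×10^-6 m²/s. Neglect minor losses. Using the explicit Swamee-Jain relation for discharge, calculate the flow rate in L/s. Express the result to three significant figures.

Q ≈ 12.7 L/s

Swamee-Jain (Type II): Q = -0.965·√(gD⁵h_f/L)·ln[ε/(3.7D) + √(3.17ν²L/(gD³h_f))]
√(gD⁵h_f/L) = √(9.81·0.107⁵·12.0/631) = 0.001618
ε/(3.7D) = 1.14×10^-4; √(3.17ν²L/(gD³h_f)) = 1.72×10^-4
Q = -0.965·0.001618·ln(2.856×10^-4) = 0.01274 m³/s
Check: V = 1.42 m/s, Re = 1.04×10^5, f = 0.01996, h_f = 12.0 m ≈ 12.0 m ✓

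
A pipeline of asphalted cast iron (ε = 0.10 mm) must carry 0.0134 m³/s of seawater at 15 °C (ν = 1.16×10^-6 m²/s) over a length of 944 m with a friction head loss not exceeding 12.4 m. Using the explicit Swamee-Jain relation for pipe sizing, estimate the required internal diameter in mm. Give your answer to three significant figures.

D ≈ 121 mm

Swamee-Jain (Type III): D = 0.66·[ε^1.25·(LQ²/(gh_f))^4.75 + ν·Q^9.4·(L/(gh_f))^5.2]^0.04
LQ²/(gh_f) = 0.001393; L/(gh_f) = 7.760
Term 1 = ε^1.25·(…)^4.75 = 2.72×10^-19; Term 2 = ν·Q^9.4·(…)^5.2 = 1.22×10^-19
D = 0.66·(2.72×10^-19 + 1.22×10^-19)^0.04 = 0.1212 m = 121 mm
Check: V = 1.16 m/s, Re = 1.21×10^5, f = 0.02131, h_f = 11.4 m ≈ 12.4 m ✓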